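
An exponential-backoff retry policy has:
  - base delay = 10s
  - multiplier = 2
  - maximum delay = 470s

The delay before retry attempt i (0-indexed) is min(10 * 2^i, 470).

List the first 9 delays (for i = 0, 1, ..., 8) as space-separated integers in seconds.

Answer: 10 20 40 80 160 320 470 470 470

Derivation:
Computing each delay:
  i=0: min(10*2^0, 470) = 10
  i=1: min(10*2^1, 470) = 20
  i=2: min(10*2^2, 470) = 40
  i=3: min(10*2^3, 470) = 80
  i=4: min(10*2^4, 470) = 160
  i=5: min(10*2^5, 470) = 320
  i=6: min(10*2^6, 470) = 470
  i=7: min(10*2^7, 470) = 470
  i=8: min(10*2^8, 470) = 470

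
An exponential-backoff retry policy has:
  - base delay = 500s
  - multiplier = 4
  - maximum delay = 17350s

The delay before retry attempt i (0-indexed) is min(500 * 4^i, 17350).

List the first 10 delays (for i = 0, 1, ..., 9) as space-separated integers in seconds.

Computing each delay:
  i=0: min(500*4^0, 17350) = 500
  i=1: min(500*4^1, 17350) = 2000
  i=2: min(500*4^2, 17350) = 8000
  i=3: min(500*4^3, 17350) = 17350
  i=4: min(500*4^4, 17350) = 17350
  i=5: min(500*4^5, 17350) = 17350
  i=6: min(500*4^6, 17350) = 17350
  i=7: min(500*4^7, 17350) = 17350
  i=8: min(500*4^8, 17350) = 17350
  i=9: min(500*4^9, 17350) = 17350

Answer: 500 2000 8000 17350 17350 17350 17350 17350 17350 17350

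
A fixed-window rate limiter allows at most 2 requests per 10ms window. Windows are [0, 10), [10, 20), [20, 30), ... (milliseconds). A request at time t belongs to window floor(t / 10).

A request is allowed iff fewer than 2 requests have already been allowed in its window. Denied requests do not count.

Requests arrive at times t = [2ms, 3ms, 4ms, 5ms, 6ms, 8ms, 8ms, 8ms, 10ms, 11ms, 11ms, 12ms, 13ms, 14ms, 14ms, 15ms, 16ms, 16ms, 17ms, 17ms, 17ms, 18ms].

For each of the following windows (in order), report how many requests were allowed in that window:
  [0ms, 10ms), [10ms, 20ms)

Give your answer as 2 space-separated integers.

Processing requests:
  req#1 t=2ms (window 0): ALLOW
  req#2 t=3ms (window 0): ALLOW
  req#3 t=4ms (window 0): DENY
  req#4 t=5ms (window 0): DENY
  req#5 t=6ms (window 0): DENY
  req#6 t=8ms (window 0): DENY
  req#7 t=8ms (window 0): DENY
  req#8 t=8ms (window 0): DENY
  req#9 t=10ms (window 1): ALLOW
  req#10 t=11ms (window 1): ALLOW
  req#11 t=11ms (window 1): DENY
  req#12 t=12ms (window 1): DENY
  req#13 t=13ms (window 1): DENY
  req#14 t=14ms (window 1): DENY
  req#15 t=14ms (window 1): DENY
  req#16 t=15ms (window 1): DENY
  req#17 t=16ms (window 1): DENY
  req#18 t=16ms (window 1): DENY
  req#19 t=17ms (window 1): DENY
  req#20 t=17ms (window 1): DENY
  req#21 t=17ms (window 1): DENY
  req#22 t=18ms (window 1): DENY

Allowed counts by window: 2 2

Answer: 2 2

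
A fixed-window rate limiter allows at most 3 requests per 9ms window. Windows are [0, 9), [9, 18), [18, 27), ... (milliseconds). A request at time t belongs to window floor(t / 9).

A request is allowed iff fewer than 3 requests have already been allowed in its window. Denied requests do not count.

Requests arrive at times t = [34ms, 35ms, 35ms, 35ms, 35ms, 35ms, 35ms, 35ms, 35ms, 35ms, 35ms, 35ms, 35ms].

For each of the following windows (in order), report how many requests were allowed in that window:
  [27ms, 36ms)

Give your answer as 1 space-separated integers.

Processing requests:
  req#1 t=34ms (window 3): ALLOW
  req#2 t=35ms (window 3): ALLOW
  req#3 t=35ms (window 3): ALLOW
  req#4 t=35ms (window 3): DENY
  req#5 t=35ms (window 3): DENY
  req#6 t=35ms (window 3): DENY
  req#7 t=35ms (window 3): DENY
  req#8 t=35ms (window 3): DENY
  req#9 t=35ms (window 3): DENY
  req#10 t=35ms (window 3): DENY
  req#11 t=35ms (window 3): DENY
  req#12 t=35ms (window 3): DENY
  req#13 t=35ms (window 3): DENY

Allowed counts by window: 3

Answer: 3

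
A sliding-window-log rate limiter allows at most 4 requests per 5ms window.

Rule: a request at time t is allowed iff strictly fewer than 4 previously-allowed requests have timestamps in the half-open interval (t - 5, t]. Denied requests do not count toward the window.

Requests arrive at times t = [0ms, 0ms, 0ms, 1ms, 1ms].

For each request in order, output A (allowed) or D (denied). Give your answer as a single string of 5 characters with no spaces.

Tracking allowed requests in the window:
  req#1 t=0ms: ALLOW
  req#2 t=0ms: ALLOW
  req#3 t=0ms: ALLOW
  req#4 t=1ms: ALLOW
  req#5 t=1ms: DENY

Answer: AAAAD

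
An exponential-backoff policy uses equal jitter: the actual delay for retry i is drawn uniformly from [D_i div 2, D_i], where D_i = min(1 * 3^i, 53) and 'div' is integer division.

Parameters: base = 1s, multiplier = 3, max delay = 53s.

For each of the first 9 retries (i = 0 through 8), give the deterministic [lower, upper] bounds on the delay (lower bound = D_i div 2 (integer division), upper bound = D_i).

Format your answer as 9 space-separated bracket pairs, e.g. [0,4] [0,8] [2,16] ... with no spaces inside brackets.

Answer: [0,1] [1,3] [4,9] [13,27] [26,53] [26,53] [26,53] [26,53] [26,53]

Derivation:
Computing bounds per retry:
  i=0: D_i=min(1*3^0,53)=1, bounds=[0,1]
  i=1: D_i=min(1*3^1,53)=3, bounds=[1,3]
  i=2: D_i=min(1*3^2,53)=9, bounds=[4,9]
  i=3: D_i=min(1*3^3,53)=27, bounds=[13,27]
  i=4: D_i=min(1*3^4,53)=53, bounds=[26,53]
  i=5: D_i=min(1*3^5,53)=53, bounds=[26,53]
  i=6: D_i=min(1*3^6,53)=53, bounds=[26,53]
  i=7: D_i=min(1*3^7,53)=53, bounds=[26,53]
  i=8: D_i=min(1*3^8,53)=53, bounds=[26,53]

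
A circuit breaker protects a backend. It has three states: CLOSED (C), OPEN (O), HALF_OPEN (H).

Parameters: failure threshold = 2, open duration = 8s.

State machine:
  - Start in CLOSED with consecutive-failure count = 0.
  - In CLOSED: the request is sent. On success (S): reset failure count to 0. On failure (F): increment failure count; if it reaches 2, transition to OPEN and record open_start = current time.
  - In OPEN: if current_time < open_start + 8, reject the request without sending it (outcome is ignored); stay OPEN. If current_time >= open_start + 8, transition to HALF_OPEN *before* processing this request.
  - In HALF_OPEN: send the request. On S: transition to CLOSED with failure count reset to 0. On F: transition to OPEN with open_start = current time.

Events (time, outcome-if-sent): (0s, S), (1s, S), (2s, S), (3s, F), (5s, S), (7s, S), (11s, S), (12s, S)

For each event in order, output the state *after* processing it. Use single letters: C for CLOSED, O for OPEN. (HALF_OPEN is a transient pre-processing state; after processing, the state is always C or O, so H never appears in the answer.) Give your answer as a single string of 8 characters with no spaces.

Answer: CCCCCCCC

Derivation:
State after each event:
  event#1 t=0s outcome=S: state=CLOSED
  event#2 t=1s outcome=S: state=CLOSED
  event#3 t=2s outcome=S: state=CLOSED
  event#4 t=3s outcome=F: state=CLOSED
  event#5 t=5s outcome=S: state=CLOSED
  event#6 t=7s outcome=S: state=CLOSED
  event#7 t=11s outcome=S: state=CLOSED
  event#8 t=12s outcome=S: state=CLOSED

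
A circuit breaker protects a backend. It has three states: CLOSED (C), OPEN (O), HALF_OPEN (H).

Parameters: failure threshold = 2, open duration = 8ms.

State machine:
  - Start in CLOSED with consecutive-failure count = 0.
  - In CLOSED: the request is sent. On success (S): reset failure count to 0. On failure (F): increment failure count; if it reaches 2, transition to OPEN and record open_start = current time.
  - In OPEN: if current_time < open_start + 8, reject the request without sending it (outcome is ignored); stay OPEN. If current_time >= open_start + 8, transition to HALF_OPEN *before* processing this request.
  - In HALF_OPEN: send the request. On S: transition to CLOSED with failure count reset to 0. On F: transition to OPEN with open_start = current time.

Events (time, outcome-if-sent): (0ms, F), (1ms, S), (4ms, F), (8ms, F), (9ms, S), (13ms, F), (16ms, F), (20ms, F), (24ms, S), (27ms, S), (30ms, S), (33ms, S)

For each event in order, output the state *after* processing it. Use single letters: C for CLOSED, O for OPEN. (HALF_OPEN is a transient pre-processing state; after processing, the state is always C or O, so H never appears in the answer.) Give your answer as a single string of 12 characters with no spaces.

State after each event:
  event#1 t=0ms outcome=F: state=CLOSED
  event#2 t=1ms outcome=S: state=CLOSED
  event#3 t=4ms outcome=F: state=CLOSED
  event#4 t=8ms outcome=F: state=OPEN
  event#5 t=9ms outcome=S: state=OPEN
  event#6 t=13ms outcome=F: state=OPEN
  event#7 t=16ms outcome=F: state=OPEN
  event#8 t=20ms outcome=F: state=OPEN
  event#9 t=24ms outcome=S: state=CLOSED
  event#10 t=27ms outcome=S: state=CLOSED
  event#11 t=30ms outcome=S: state=CLOSED
  event#12 t=33ms outcome=S: state=CLOSED

Answer: CCCOOOOOCCCC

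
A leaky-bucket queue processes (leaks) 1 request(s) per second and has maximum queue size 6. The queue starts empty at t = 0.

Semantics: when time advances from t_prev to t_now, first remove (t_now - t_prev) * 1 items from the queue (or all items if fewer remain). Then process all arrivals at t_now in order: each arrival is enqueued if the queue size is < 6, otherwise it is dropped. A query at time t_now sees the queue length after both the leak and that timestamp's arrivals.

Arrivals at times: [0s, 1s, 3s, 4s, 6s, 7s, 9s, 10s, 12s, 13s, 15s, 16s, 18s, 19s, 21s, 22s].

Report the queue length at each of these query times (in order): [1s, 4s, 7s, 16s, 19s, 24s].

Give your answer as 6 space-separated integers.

Answer: 1 1 1 1 1 0

Derivation:
Queue lengths at query times:
  query t=1s: backlog = 1
  query t=4s: backlog = 1
  query t=7s: backlog = 1
  query t=16s: backlog = 1
  query t=19s: backlog = 1
  query t=24s: backlog = 0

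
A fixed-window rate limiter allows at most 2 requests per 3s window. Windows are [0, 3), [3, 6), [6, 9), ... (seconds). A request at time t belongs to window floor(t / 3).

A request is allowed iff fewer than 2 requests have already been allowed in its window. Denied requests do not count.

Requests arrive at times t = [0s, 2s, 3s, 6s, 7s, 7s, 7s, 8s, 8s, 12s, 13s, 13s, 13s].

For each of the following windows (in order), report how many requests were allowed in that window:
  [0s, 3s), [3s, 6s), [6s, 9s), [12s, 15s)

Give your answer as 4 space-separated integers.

Processing requests:
  req#1 t=0s (window 0): ALLOW
  req#2 t=2s (window 0): ALLOW
  req#3 t=3s (window 1): ALLOW
  req#4 t=6s (window 2): ALLOW
  req#5 t=7s (window 2): ALLOW
  req#6 t=7s (window 2): DENY
  req#7 t=7s (window 2): DENY
  req#8 t=8s (window 2): DENY
  req#9 t=8s (window 2): DENY
  req#10 t=12s (window 4): ALLOW
  req#11 t=13s (window 4): ALLOW
  req#12 t=13s (window 4): DENY
  req#13 t=13s (window 4): DENY

Allowed counts by window: 2 1 2 2

Answer: 2 1 2 2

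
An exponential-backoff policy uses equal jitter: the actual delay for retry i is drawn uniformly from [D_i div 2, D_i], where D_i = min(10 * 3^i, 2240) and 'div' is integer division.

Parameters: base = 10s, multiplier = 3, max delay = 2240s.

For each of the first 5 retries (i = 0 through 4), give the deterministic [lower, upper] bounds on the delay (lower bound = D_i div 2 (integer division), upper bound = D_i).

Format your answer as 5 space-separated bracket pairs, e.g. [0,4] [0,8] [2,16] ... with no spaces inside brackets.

Computing bounds per retry:
  i=0: D_i=min(10*3^0,2240)=10, bounds=[5,10]
  i=1: D_i=min(10*3^1,2240)=30, bounds=[15,30]
  i=2: D_i=min(10*3^2,2240)=90, bounds=[45,90]
  i=3: D_i=min(10*3^3,2240)=270, bounds=[135,270]
  i=4: D_i=min(10*3^4,2240)=810, bounds=[405,810]

Answer: [5,10] [15,30] [45,90] [135,270] [405,810]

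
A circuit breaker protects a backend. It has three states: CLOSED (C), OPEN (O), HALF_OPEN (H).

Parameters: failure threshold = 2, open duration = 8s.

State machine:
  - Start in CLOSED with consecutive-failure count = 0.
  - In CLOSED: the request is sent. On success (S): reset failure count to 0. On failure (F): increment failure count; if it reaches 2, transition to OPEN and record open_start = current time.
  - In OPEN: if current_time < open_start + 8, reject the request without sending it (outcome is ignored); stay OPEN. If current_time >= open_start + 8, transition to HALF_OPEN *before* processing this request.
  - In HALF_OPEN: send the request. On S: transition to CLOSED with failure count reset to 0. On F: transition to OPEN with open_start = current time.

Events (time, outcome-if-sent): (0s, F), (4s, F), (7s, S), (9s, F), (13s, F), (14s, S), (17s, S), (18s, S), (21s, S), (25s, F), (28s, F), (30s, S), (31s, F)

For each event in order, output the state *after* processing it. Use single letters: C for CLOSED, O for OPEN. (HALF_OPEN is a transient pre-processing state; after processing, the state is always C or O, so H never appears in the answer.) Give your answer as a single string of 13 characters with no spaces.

Answer: COOOOOOOCCOOO

Derivation:
State after each event:
  event#1 t=0s outcome=F: state=CLOSED
  event#2 t=4s outcome=F: state=OPEN
  event#3 t=7s outcome=S: state=OPEN
  event#4 t=9s outcome=F: state=OPEN
  event#5 t=13s outcome=F: state=OPEN
  event#6 t=14s outcome=S: state=OPEN
  event#7 t=17s outcome=S: state=OPEN
  event#8 t=18s outcome=S: state=OPEN
  event#9 t=21s outcome=S: state=CLOSED
  event#10 t=25s outcome=F: state=CLOSED
  event#11 t=28s outcome=F: state=OPEN
  event#12 t=30s outcome=S: state=OPEN
  event#13 t=31s outcome=F: state=OPEN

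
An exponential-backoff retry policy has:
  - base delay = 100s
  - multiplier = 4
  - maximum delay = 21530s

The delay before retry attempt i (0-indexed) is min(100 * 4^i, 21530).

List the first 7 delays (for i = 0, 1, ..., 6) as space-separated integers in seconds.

Answer: 100 400 1600 6400 21530 21530 21530

Derivation:
Computing each delay:
  i=0: min(100*4^0, 21530) = 100
  i=1: min(100*4^1, 21530) = 400
  i=2: min(100*4^2, 21530) = 1600
  i=3: min(100*4^3, 21530) = 6400
  i=4: min(100*4^4, 21530) = 21530
  i=5: min(100*4^5, 21530) = 21530
  i=6: min(100*4^6, 21530) = 21530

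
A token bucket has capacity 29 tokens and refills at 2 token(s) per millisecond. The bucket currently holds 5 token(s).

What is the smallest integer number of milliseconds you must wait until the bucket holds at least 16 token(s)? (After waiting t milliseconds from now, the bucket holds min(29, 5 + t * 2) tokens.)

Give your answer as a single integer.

Need 5 + t * 2 >= 16, so t >= 11/2.
Smallest integer t = ceil(11/2) = 6.

Answer: 6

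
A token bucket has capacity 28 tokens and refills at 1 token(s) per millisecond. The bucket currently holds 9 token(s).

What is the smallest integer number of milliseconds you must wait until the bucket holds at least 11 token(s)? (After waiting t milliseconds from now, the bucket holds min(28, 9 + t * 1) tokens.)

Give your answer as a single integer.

Need 9 + t * 1 >= 11, so t >= 2/1.
Smallest integer t = ceil(2/1) = 2.

Answer: 2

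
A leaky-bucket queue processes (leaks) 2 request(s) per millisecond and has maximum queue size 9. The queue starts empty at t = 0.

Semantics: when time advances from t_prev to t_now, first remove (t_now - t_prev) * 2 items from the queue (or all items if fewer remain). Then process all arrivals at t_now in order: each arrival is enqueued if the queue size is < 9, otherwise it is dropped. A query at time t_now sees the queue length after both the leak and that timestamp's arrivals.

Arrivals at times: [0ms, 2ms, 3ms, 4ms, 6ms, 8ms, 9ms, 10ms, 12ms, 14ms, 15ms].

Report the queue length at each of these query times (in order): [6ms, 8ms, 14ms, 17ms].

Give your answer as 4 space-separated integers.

Answer: 1 1 1 0

Derivation:
Queue lengths at query times:
  query t=6ms: backlog = 1
  query t=8ms: backlog = 1
  query t=14ms: backlog = 1
  query t=17ms: backlog = 0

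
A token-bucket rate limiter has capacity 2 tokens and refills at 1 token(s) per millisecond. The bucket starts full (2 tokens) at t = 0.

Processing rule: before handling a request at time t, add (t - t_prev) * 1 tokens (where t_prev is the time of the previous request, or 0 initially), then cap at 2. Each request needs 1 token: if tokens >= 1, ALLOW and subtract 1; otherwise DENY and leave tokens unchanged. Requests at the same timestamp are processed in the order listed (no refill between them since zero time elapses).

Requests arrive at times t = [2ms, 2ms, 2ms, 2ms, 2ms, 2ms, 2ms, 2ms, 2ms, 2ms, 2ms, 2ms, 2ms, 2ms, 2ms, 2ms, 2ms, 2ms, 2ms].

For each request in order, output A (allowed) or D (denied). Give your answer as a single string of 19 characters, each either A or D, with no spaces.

Simulating step by step:
  req#1 t=2ms: ALLOW
  req#2 t=2ms: ALLOW
  req#3 t=2ms: DENY
  req#4 t=2ms: DENY
  req#5 t=2ms: DENY
  req#6 t=2ms: DENY
  req#7 t=2ms: DENY
  req#8 t=2ms: DENY
  req#9 t=2ms: DENY
  req#10 t=2ms: DENY
  req#11 t=2ms: DENY
  req#12 t=2ms: DENY
  req#13 t=2ms: DENY
  req#14 t=2ms: DENY
  req#15 t=2ms: DENY
  req#16 t=2ms: DENY
  req#17 t=2ms: DENY
  req#18 t=2ms: DENY
  req#19 t=2ms: DENY

Answer: AADDDDDDDDDDDDDDDDD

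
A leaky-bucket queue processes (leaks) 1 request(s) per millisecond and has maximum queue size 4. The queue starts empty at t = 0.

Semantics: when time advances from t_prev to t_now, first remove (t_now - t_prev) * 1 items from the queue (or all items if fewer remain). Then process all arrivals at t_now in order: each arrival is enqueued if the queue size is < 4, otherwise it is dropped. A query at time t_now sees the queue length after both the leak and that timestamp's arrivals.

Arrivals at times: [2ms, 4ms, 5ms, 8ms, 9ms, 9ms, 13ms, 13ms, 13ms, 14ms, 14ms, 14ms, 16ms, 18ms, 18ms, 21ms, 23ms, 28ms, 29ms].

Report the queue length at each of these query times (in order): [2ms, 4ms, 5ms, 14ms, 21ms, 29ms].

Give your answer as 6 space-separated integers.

Queue lengths at query times:
  query t=2ms: backlog = 1
  query t=4ms: backlog = 1
  query t=5ms: backlog = 1
  query t=14ms: backlog = 4
  query t=21ms: backlog = 1
  query t=29ms: backlog = 1

Answer: 1 1 1 4 1 1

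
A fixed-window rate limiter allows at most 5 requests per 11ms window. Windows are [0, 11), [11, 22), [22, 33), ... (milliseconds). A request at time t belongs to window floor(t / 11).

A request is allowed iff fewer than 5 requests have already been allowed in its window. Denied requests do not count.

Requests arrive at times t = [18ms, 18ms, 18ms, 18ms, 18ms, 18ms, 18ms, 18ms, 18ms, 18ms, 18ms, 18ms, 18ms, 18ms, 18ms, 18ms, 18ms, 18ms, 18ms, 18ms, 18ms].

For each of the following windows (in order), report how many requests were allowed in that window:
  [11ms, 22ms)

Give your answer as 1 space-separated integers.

Processing requests:
  req#1 t=18ms (window 1): ALLOW
  req#2 t=18ms (window 1): ALLOW
  req#3 t=18ms (window 1): ALLOW
  req#4 t=18ms (window 1): ALLOW
  req#5 t=18ms (window 1): ALLOW
  req#6 t=18ms (window 1): DENY
  req#7 t=18ms (window 1): DENY
  req#8 t=18ms (window 1): DENY
  req#9 t=18ms (window 1): DENY
  req#10 t=18ms (window 1): DENY
  req#11 t=18ms (window 1): DENY
  req#12 t=18ms (window 1): DENY
  req#13 t=18ms (window 1): DENY
  req#14 t=18ms (window 1): DENY
  req#15 t=18ms (window 1): DENY
  req#16 t=18ms (window 1): DENY
  req#17 t=18ms (window 1): DENY
  req#18 t=18ms (window 1): DENY
  req#19 t=18ms (window 1): DENY
  req#20 t=18ms (window 1): DENY
  req#21 t=18ms (window 1): DENY

Allowed counts by window: 5

Answer: 5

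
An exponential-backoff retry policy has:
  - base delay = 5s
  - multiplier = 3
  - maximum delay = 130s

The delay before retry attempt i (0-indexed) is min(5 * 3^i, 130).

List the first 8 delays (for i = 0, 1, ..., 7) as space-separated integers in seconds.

Computing each delay:
  i=0: min(5*3^0, 130) = 5
  i=1: min(5*3^1, 130) = 15
  i=2: min(5*3^2, 130) = 45
  i=3: min(5*3^3, 130) = 130
  i=4: min(5*3^4, 130) = 130
  i=5: min(5*3^5, 130) = 130
  i=6: min(5*3^6, 130) = 130
  i=7: min(5*3^7, 130) = 130

Answer: 5 15 45 130 130 130 130 130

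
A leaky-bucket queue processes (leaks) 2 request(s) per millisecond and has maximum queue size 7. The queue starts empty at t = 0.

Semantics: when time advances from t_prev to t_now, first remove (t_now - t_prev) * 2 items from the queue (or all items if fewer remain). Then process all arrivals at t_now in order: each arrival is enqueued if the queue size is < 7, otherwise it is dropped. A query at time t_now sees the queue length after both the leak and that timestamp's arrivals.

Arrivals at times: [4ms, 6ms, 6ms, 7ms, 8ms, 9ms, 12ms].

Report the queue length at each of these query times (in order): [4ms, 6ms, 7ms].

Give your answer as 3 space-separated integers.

Queue lengths at query times:
  query t=4ms: backlog = 1
  query t=6ms: backlog = 2
  query t=7ms: backlog = 1

Answer: 1 2 1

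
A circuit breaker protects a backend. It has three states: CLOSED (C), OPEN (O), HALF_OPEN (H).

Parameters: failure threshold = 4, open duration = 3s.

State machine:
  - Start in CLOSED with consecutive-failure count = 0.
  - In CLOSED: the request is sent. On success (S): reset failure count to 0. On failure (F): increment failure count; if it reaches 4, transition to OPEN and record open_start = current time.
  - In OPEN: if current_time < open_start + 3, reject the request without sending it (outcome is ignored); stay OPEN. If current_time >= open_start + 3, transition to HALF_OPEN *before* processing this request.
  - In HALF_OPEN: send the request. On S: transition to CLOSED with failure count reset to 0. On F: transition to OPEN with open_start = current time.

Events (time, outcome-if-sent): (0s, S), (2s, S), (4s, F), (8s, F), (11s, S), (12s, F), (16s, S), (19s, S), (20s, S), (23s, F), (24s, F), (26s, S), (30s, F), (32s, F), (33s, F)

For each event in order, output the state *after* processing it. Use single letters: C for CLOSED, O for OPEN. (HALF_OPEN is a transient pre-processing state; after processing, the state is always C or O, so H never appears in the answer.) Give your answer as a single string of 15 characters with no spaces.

Answer: CCCCCCCCCCCCCCC

Derivation:
State after each event:
  event#1 t=0s outcome=S: state=CLOSED
  event#2 t=2s outcome=S: state=CLOSED
  event#3 t=4s outcome=F: state=CLOSED
  event#4 t=8s outcome=F: state=CLOSED
  event#5 t=11s outcome=S: state=CLOSED
  event#6 t=12s outcome=F: state=CLOSED
  event#7 t=16s outcome=S: state=CLOSED
  event#8 t=19s outcome=S: state=CLOSED
  event#9 t=20s outcome=S: state=CLOSED
  event#10 t=23s outcome=F: state=CLOSED
  event#11 t=24s outcome=F: state=CLOSED
  event#12 t=26s outcome=S: state=CLOSED
  event#13 t=30s outcome=F: state=CLOSED
  event#14 t=32s outcome=F: state=CLOSED
  event#15 t=33s outcome=F: state=CLOSED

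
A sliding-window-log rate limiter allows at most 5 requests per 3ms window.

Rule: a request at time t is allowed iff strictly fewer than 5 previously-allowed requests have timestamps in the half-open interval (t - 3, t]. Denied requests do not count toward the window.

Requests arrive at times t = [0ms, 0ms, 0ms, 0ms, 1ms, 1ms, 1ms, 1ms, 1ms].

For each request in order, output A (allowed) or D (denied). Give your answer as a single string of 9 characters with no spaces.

Answer: AAAAADDDD

Derivation:
Tracking allowed requests in the window:
  req#1 t=0ms: ALLOW
  req#2 t=0ms: ALLOW
  req#3 t=0ms: ALLOW
  req#4 t=0ms: ALLOW
  req#5 t=1ms: ALLOW
  req#6 t=1ms: DENY
  req#7 t=1ms: DENY
  req#8 t=1ms: DENY
  req#9 t=1ms: DENY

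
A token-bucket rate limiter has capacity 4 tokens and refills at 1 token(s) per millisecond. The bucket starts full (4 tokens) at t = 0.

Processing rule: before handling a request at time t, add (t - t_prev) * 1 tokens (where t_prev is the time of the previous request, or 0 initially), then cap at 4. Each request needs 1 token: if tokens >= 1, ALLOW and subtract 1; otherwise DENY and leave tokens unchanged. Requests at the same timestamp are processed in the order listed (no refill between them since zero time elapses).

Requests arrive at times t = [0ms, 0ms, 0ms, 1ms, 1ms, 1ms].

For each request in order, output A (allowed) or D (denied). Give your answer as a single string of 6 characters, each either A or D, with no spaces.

Answer: AAAAAD

Derivation:
Simulating step by step:
  req#1 t=0ms: ALLOW
  req#2 t=0ms: ALLOW
  req#3 t=0ms: ALLOW
  req#4 t=1ms: ALLOW
  req#5 t=1ms: ALLOW
  req#6 t=1ms: DENY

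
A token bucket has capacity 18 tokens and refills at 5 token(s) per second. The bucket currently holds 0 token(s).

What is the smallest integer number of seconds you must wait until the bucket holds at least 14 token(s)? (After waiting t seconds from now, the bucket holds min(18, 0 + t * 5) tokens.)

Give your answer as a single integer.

Answer: 3

Derivation:
Need 0 + t * 5 >= 14, so t >= 14/5.
Smallest integer t = ceil(14/5) = 3.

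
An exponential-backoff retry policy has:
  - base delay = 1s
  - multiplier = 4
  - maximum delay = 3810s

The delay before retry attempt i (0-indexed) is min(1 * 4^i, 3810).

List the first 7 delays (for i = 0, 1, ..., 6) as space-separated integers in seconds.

Answer: 1 4 16 64 256 1024 3810

Derivation:
Computing each delay:
  i=0: min(1*4^0, 3810) = 1
  i=1: min(1*4^1, 3810) = 4
  i=2: min(1*4^2, 3810) = 16
  i=3: min(1*4^3, 3810) = 64
  i=4: min(1*4^4, 3810) = 256
  i=5: min(1*4^5, 3810) = 1024
  i=6: min(1*4^6, 3810) = 3810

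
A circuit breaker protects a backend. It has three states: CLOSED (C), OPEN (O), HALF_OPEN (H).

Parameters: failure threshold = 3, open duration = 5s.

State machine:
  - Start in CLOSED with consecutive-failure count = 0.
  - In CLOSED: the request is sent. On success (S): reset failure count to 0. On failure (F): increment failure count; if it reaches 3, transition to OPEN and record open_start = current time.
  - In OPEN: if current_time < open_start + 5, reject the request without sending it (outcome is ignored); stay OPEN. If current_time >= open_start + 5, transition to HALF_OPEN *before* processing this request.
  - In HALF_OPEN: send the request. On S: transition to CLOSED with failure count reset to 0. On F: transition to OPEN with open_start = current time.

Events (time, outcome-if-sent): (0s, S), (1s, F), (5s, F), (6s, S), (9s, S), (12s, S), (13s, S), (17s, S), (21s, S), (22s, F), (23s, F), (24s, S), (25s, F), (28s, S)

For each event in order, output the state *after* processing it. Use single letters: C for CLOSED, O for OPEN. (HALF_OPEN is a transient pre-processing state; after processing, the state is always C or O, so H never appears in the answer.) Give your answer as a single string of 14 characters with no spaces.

Answer: CCCCCCCCCCCCCC

Derivation:
State after each event:
  event#1 t=0s outcome=S: state=CLOSED
  event#2 t=1s outcome=F: state=CLOSED
  event#3 t=5s outcome=F: state=CLOSED
  event#4 t=6s outcome=S: state=CLOSED
  event#5 t=9s outcome=S: state=CLOSED
  event#6 t=12s outcome=S: state=CLOSED
  event#7 t=13s outcome=S: state=CLOSED
  event#8 t=17s outcome=S: state=CLOSED
  event#9 t=21s outcome=S: state=CLOSED
  event#10 t=22s outcome=F: state=CLOSED
  event#11 t=23s outcome=F: state=CLOSED
  event#12 t=24s outcome=S: state=CLOSED
  event#13 t=25s outcome=F: state=CLOSED
  event#14 t=28s outcome=S: state=CLOSED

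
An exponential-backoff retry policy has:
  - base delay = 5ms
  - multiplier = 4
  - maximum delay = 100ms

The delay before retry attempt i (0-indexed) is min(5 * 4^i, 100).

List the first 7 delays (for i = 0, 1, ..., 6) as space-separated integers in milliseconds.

Answer: 5 20 80 100 100 100 100

Derivation:
Computing each delay:
  i=0: min(5*4^0, 100) = 5
  i=1: min(5*4^1, 100) = 20
  i=2: min(5*4^2, 100) = 80
  i=3: min(5*4^3, 100) = 100
  i=4: min(5*4^4, 100) = 100
  i=5: min(5*4^5, 100) = 100
  i=6: min(5*4^6, 100) = 100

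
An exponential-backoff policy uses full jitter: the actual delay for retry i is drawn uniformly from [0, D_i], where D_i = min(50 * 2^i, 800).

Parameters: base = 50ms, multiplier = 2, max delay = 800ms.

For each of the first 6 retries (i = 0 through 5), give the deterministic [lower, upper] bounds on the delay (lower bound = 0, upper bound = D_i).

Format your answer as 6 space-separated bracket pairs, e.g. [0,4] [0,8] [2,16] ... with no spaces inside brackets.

Computing bounds per retry:
  i=0: D_i=min(50*2^0,800)=50, bounds=[0,50]
  i=1: D_i=min(50*2^1,800)=100, bounds=[0,100]
  i=2: D_i=min(50*2^2,800)=200, bounds=[0,200]
  i=3: D_i=min(50*2^3,800)=400, bounds=[0,400]
  i=4: D_i=min(50*2^4,800)=800, bounds=[0,800]
  i=5: D_i=min(50*2^5,800)=800, bounds=[0,800]

Answer: [0,50] [0,100] [0,200] [0,400] [0,800] [0,800]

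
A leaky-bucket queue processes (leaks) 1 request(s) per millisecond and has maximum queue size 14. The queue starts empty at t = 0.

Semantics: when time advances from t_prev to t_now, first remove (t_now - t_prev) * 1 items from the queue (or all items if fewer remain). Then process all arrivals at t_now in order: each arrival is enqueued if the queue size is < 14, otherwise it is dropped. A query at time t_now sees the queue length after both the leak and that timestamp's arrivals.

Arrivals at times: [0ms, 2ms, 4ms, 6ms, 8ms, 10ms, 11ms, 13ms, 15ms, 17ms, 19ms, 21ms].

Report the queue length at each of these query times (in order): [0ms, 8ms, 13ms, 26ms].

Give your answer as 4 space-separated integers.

Answer: 1 1 1 0

Derivation:
Queue lengths at query times:
  query t=0ms: backlog = 1
  query t=8ms: backlog = 1
  query t=13ms: backlog = 1
  query t=26ms: backlog = 0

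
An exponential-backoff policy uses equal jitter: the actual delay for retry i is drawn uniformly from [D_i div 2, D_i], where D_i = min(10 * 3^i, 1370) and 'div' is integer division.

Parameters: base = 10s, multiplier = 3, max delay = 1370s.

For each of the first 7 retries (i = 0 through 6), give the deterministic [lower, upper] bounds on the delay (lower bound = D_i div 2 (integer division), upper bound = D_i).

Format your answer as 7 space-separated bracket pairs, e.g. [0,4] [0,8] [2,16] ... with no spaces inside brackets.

Computing bounds per retry:
  i=0: D_i=min(10*3^0,1370)=10, bounds=[5,10]
  i=1: D_i=min(10*3^1,1370)=30, bounds=[15,30]
  i=2: D_i=min(10*3^2,1370)=90, bounds=[45,90]
  i=3: D_i=min(10*3^3,1370)=270, bounds=[135,270]
  i=4: D_i=min(10*3^4,1370)=810, bounds=[405,810]
  i=5: D_i=min(10*3^5,1370)=1370, bounds=[685,1370]
  i=6: D_i=min(10*3^6,1370)=1370, bounds=[685,1370]

Answer: [5,10] [15,30] [45,90] [135,270] [405,810] [685,1370] [685,1370]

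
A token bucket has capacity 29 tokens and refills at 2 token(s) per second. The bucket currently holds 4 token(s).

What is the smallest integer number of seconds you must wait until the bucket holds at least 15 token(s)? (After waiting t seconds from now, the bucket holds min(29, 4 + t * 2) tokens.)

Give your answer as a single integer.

Answer: 6

Derivation:
Need 4 + t * 2 >= 15, so t >= 11/2.
Smallest integer t = ceil(11/2) = 6.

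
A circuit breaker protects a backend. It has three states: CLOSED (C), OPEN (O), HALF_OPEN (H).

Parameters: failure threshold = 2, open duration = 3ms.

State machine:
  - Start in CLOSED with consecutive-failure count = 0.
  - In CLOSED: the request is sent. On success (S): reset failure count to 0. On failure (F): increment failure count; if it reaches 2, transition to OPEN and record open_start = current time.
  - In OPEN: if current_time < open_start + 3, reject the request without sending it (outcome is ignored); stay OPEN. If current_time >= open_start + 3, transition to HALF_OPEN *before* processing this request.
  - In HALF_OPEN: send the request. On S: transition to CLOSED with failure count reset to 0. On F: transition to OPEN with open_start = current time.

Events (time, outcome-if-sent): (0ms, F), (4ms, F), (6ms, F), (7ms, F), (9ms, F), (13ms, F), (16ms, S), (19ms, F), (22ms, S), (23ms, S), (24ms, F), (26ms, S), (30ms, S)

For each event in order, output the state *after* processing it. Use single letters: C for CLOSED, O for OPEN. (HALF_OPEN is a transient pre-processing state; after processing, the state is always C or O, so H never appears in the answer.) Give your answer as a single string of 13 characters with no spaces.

State after each event:
  event#1 t=0ms outcome=F: state=CLOSED
  event#2 t=4ms outcome=F: state=OPEN
  event#3 t=6ms outcome=F: state=OPEN
  event#4 t=7ms outcome=F: state=OPEN
  event#5 t=9ms outcome=F: state=OPEN
  event#6 t=13ms outcome=F: state=OPEN
  event#7 t=16ms outcome=S: state=CLOSED
  event#8 t=19ms outcome=F: state=CLOSED
  event#9 t=22ms outcome=S: state=CLOSED
  event#10 t=23ms outcome=S: state=CLOSED
  event#11 t=24ms outcome=F: state=CLOSED
  event#12 t=26ms outcome=S: state=CLOSED
  event#13 t=30ms outcome=S: state=CLOSED

Answer: COOOOOCCCCCCC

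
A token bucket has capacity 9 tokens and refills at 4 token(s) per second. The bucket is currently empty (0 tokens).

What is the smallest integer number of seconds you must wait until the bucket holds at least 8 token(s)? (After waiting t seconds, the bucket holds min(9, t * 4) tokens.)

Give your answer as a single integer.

Need t * 4 >= 8, so t >= 8/4.
Smallest integer t = ceil(8/4) = 2.

Answer: 2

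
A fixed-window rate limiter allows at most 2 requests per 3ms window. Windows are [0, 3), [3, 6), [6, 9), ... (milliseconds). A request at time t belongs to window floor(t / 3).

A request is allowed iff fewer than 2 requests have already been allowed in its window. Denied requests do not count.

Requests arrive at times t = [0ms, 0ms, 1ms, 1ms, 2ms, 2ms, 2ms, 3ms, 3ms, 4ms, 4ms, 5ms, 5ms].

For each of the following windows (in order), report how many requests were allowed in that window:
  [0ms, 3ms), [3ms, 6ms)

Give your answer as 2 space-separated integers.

Answer: 2 2

Derivation:
Processing requests:
  req#1 t=0ms (window 0): ALLOW
  req#2 t=0ms (window 0): ALLOW
  req#3 t=1ms (window 0): DENY
  req#4 t=1ms (window 0): DENY
  req#5 t=2ms (window 0): DENY
  req#6 t=2ms (window 0): DENY
  req#7 t=2ms (window 0): DENY
  req#8 t=3ms (window 1): ALLOW
  req#9 t=3ms (window 1): ALLOW
  req#10 t=4ms (window 1): DENY
  req#11 t=4ms (window 1): DENY
  req#12 t=5ms (window 1): DENY
  req#13 t=5ms (window 1): DENY

Allowed counts by window: 2 2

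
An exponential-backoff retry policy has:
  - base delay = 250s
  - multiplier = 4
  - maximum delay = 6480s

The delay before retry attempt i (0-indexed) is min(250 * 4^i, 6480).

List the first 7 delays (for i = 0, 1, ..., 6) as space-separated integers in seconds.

Computing each delay:
  i=0: min(250*4^0, 6480) = 250
  i=1: min(250*4^1, 6480) = 1000
  i=2: min(250*4^2, 6480) = 4000
  i=3: min(250*4^3, 6480) = 6480
  i=4: min(250*4^4, 6480) = 6480
  i=5: min(250*4^5, 6480) = 6480
  i=6: min(250*4^6, 6480) = 6480

Answer: 250 1000 4000 6480 6480 6480 6480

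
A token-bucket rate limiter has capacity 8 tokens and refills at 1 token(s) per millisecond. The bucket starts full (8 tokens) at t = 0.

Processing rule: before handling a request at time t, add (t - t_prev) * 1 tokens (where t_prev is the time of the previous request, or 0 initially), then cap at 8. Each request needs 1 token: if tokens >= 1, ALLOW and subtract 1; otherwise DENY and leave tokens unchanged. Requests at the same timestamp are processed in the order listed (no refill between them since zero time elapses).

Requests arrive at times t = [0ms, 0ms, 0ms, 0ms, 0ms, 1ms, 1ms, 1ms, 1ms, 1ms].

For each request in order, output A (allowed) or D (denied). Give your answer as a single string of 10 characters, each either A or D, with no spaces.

Simulating step by step:
  req#1 t=0ms: ALLOW
  req#2 t=0ms: ALLOW
  req#3 t=0ms: ALLOW
  req#4 t=0ms: ALLOW
  req#5 t=0ms: ALLOW
  req#6 t=1ms: ALLOW
  req#7 t=1ms: ALLOW
  req#8 t=1ms: ALLOW
  req#9 t=1ms: ALLOW
  req#10 t=1ms: DENY

Answer: AAAAAAAAAD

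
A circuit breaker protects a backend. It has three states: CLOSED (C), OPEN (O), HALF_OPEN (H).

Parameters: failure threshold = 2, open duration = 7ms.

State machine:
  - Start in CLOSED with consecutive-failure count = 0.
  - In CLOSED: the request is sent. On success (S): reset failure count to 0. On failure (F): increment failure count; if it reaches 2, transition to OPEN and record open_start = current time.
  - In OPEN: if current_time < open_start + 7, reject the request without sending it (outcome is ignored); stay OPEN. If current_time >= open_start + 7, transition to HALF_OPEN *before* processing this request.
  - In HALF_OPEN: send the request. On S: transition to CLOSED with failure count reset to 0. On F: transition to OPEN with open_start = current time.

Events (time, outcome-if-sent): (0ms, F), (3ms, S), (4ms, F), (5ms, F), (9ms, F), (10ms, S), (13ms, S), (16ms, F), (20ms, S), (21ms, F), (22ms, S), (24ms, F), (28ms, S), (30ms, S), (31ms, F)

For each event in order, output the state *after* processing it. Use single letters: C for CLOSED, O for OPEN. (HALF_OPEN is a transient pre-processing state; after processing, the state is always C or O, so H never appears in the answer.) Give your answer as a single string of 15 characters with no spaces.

Answer: CCCOOOCCCCCCCCC

Derivation:
State after each event:
  event#1 t=0ms outcome=F: state=CLOSED
  event#2 t=3ms outcome=S: state=CLOSED
  event#3 t=4ms outcome=F: state=CLOSED
  event#4 t=5ms outcome=F: state=OPEN
  event#5 t=9ms outcome=F: state=OPEN
  event#6 t=10ms outcome=S: state=OPEN
  event#7 t=13ms outcome=S: state=CLOSED
  event#8 t=16ms outcome=F: state=CLOSED
  event#9 t=20ms outcome=S: state=CLOSED
  event#10 t=21ms outcome=F: state=CLOSED
  event#11 t=22ms outcome=S: state=CLOSED
  event#12 t=24ms outcome=F: state=CLOSED
  event#13 t=28ms outcome=S: state=CLOSED
  event#14 t=30ms outcome=S: state=CLOSED
  event#15 t=31ms outcome=F: state=CLOSED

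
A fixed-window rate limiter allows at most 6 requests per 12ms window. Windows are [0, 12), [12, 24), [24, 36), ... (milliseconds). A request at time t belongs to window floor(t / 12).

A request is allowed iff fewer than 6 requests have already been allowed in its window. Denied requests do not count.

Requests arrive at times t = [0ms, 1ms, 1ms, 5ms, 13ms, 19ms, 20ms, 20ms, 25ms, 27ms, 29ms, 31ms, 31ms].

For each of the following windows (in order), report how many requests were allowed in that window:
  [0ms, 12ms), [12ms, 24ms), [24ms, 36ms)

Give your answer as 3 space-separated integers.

Answer: 4 4 5

Derivation:
Processing requests:
  req#1 t=0ms (window 0): ALLOW
  req#2 t=1ms (window 0): ALLOW
  req#3 t=1ms (window 0): ALLOW
  req#4 t=5ms (window 0): ALLOW
  req#5 t=13ms (window 1): ALLOW
  req#6 t=19ms (window 1): ALLOW
  req#7 t=20ms (window 1): ALLOW
  req#8 t=20ms (window 1): ALLOW
  req#9 t=25ms (window 2): ALLOW
  req#10 t=27ms (window 2): ALLOW
  req#11 t=29ms (window 2): ALLOW
  req#12 t=31ms (window 2): ALLOW
  req#13 t=31ms (window 2): ALLOW

Allowed counts by window: 4 4 5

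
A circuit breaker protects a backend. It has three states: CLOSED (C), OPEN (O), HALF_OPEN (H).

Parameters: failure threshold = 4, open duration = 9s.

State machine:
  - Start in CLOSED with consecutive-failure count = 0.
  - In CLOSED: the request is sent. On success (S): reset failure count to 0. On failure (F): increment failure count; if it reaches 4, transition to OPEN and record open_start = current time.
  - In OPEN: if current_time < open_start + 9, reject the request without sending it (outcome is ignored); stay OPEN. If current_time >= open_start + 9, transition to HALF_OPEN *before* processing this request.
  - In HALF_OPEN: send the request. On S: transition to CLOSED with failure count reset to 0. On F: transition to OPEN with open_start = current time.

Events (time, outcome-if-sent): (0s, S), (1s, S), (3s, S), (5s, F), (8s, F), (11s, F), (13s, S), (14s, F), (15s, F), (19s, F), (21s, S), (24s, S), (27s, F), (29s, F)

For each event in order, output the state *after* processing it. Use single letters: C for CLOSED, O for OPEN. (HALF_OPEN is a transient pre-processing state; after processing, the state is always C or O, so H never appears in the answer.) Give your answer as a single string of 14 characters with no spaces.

Answer: CCCCCCCCCCCCCC

Derivation:
State after each event:
  event#1 t=0s outcome=S: state=CLOSED
  event#2 t=1s outcome=S: state=CLOSED
  event#3 t=3s outcome=S: state=CLOSED
  event#4 t=5s outcome=F: state=CLOSED
  event#5 t=8s outcome=F: state=CLOSED
  event#6 t=11s outcome=F: state=CLOSED
  event#7 t=13s outcome=S: state=CLOSED
  event#8 t=14s outcome=F: state=CLOSED
  event#9 t=15s outcome=F: state=CLOSED
  event#10 t=19s outcome=F: state=CLOSED
  event#11 t=21s outcome=S: state=CLOSED
  event#12 t=24s outcome=S: state=CLOSED
  event#13 t=27s outcome=F: state=CLOSED
  event#14 t=29s outcome=F: state=CLOSED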